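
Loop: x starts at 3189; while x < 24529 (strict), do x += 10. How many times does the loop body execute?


Step 1: x goes from 3189 toward 24529 by 10; the body runs while x<24529, so iterations = ceil((bound-start)/step)
Step 2: Distance=21340
Step 3: ceil(21340/10)=2134

2134


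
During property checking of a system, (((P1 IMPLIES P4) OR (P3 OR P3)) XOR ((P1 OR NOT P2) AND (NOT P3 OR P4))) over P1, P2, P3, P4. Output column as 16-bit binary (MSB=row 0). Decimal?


Formula: (((P1 IMPLIES P4) OR (P3 OR P3)) XOR ((P1 OR NOT P2) AND (NOT P3 OR P4))) over P1, P2, P3, P4 (16 rows)
Evaluate each row (bits = P1,P2,P3,P4, MSB first):
  row 0 [0000]: (((0 IMPLIES 0) OR (0 OR 0)) XOR ((0 OR NOT 0) AND (NOT 0 OR 0))) -> 0
  row 1 [0001]: (((0 IMPLIES 1) OR (0 OR 0)) XOR ((0 OR NOT 0) AND (NOT 0 OR 1))) -> 0
  row 2 [0010]: (((0 IMPLIES 0) OR (1 OR 1)) XOR ((0 OR NOT 0) AND (NOT 1 OR 0))) -> 1
  row 3 [0011]: (((0 IMPLIES 1) OR (1 OR 1)) XOR ((0 OR NOT 0) AND (NOT 1 OR 1))) -> 0
  row 4 [0100]: (((0 IMPLIES 0) OR (0 OR 0)) XOR ((0 OR NOT 1) AND (NOT 0 OR 0))) -> 1
  row 5 [0101]: (((0 IMPLIES 1) OR (0 OR 0)) XOR ((0 OR NOT 1) AND (NOT 0 OR 1))) -> 1
  row 6 [0110]: (((0 IMPLIES 0) OR (1 OR 1)) XOR ((0 OR NOT 1) AND (NOT 1 OR 0))) -> 1
  row 7 [0111]: (((0 IMPLIES 1) OR (1 OR 1)) XOR ((0 OR NOT 1) AND (NOT 1 OR 1))) -> 1
  row 8 [1000]: (((1 IMPLIES 0) OR (0 OR 0)) XOR ((1 OR NOT 0) AND (NOT 0 OR 0))) -> 1
  row 9 [1001]: (((1 IMPLIES 1) OR (0 OR 0)) XOR ((1 OR NOT 0) AND (NOT 0 OR 1))) -> 0
  row 10 [1010]: (((1 IMPLIES 0) OR (1 OR 1)) XOR ((1 OR NOT 0) AND (NOT 1 OR 0))) -> 1
  row 11 [1011]: (((1 IMPLIES 1) OR (1 OR 1)) XOR ((1 OR NOT 0) AND (NOT 1 OR 1))) -> 0
  row 12 [1100]: (((1 IMPLIES 0) OR (0 OR 0)) XOR ((1 OR NOT 1) AND (NOT 0 OR 0))) -> 1
  row 13 [1101]: (((1 IMPLIES 1) OR (0 OR 0)) XOR ((1 OR NOT 1) AND (NOT 0 OR 1))) -> 0
  row 14 [1110]: (((1 IMPLIES 0) OR (1 OR 1)) XOR ((1 OR NOT 1) AND (NOT 1 OR 0))) -> 1
  row 15 [1111]: (((1 IMPLIES 1) OR (1 OR 1)) XOR ((1 OR NOT 1) AND (NOT 1 OR 1))) -> 0
Full result column, 4 rows per line (P1,P2 fixed per line; P3,P4 runs 00..11 left to right):
  rows 0-3 [P1,P2=00]: 0010  = hex 2
  rows 4-7 [P1,P2=01]: 1111  = hex F
  rows 8-11 [P1,P2=10]: 1010  = hex A
  rows 12-15 [P1,P2=11]: 1010  = hex A
Output column (row 0 .. row 15) = 0010111110101010
Output column grouped in 4s = 0010 1111 1010 1010 = 0x2FAA
Convert to decimal digit by digit (value = value*16 + digit):
  2 -> 2
  2*16 + 15 (F) = 47
  47*16 + 10 (A) = 762
  762*16 + 10 (A) = 12202
Decimal = 12202

12202


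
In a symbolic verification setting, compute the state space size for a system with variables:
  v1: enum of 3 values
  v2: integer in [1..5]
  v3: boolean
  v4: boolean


State space = product of domain sizes of all variables.
Domain sizes:
  v1 (enum of 3 values): 3
  v2 (integer in [1..5]): 5
  v3 (boolean): 2
  v4 (boolean): 2
Product = 3 * 5 * 2 * 2 = 60

60


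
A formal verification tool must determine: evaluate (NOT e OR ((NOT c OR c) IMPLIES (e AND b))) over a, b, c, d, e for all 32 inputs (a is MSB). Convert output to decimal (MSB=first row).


Formula: (NOT e OR ((NOT c OR c) IMPLIES (e AND b))) over a, b, c, d, e (32 rows)
Evaluate each row (bits = a,b,c,d,e, MSB first):
  row 0 [00000]: (NOT 0 OR ((NOT 0 OR 0) IMPLIES (0 AND 0))) -> 1
  row 1 [00001]: (NOT 1 OR ((NOT 0 OR 0) IMPLIES (1 AND 0))) -> 0
  row 2 [00010]: (NOT 0 OR ((NOT 0 OR 0) IMPLIES (0 AND 0))) -> 1
  row 3 [00011]: (NOT 1 OR ((NOT 0 OR 0) IMPLIES (1 AND 0))) -> 0
  row 4 [00100]: (NOT 0 OR ((NOT 1 OR 1) IMPLIES (0 AND 0))) -> 1
  row 5 [00101]: (NOT 1 OR ((NOT 1 OR 1) IMPLIES (1 AND 0))) -> 0
  row 6 [00110]: (NOT 0 OR ((NOT 1 OR 1) IMPLIES (0 AND 0))) -> 1
  row 7 [00111]: (NOT 1 OR ((NOT 1 OR 1) IMPLIES (1 AND 0))) -> 0
  row 8 [01000]: (NOT 0 OR ((NOT 0 OR 0) IMPLIES (0 AND 1))) -> 1
  row 9 [01001]: (NOT 1 OR ((NOT 0 OR 0) IMPLIES (1 AND 1))) -> 1
  row 10 [01010]: (NOT 0 OR ((NOT 0 OR 0) IMPLIES (0 AND 1))) -> 1
  row 11 [01011]: (NOT 1 OR ((NOT 0 OR 0) IMPLIES (1 AND 1))) -> 1
  row 12 [01100]: (NOT 0 OR ((NOT 1 OR 1) IMPLIES (0 AND 1))) -> 1
  row 13 [01101]: (NOT 1 OR ((NOT 1 OR 1) IMPLIES (1 AND 1))) -> 1
  row 14 [01110]: (NOT 0 OR ((NOT 1 OR 1) IMPLIES (0 AND 1))) -> 1
  row 15 [01111]: (NOT 1 OR ((NOT 1 OR 1) IMPLIES (1 AND 1))) -> 1
  row 16 [10000]: (NOT 0 OR ((NOT 0 OR 0) IMPLIES (0 AND 0))) -> 1
  row 17 [10001]: (NOT 1 OR ((NOT 0 OR 0) IMPLIES (1 AND 0))) -> 0
  row 18 [10010]: (NOT 0 OR ((NOT 0 OR 0) IMPLIES (0 AND 0))) -> 1
  row 19 [10011]: (NOT 1 OR ((NOT 0 OR 0) IMPLIES (1 AND 0))) -> 0
  row 20 [10100]: (NOT 0 OR ((NOT 1 OR 1) IMPLIES (0 AND 0))) -> 1
  row 21 [10101]: (NOT 1 OR ((NOT 1 OR 1) IMPLIES (1 AND 0))) -> 0
  row 22 [10110]: (NOT 0 OR ((NOT 1 OR 1) IMPLIES (0 AND 0))) -> 1
  row 23 [10111]: (NOT 1 OR ((NOT 1 OR 1) IMPLIES (1 AND 0))) -> 0
  row 24 [11000]: (NOT 0 OR ((NOT 0 OR 0) IMPLIES (0 AND 1))) -> 1
  row 25 [11001]: (NOT 1 OR ((NOT 0 OR 0) IMPLIES (1 AND 1))) -> 1
  row 26 [11010]: (NOT 0 OR ((NOT 0 OR 0) IMPLIES (0 AND 1))) -> 1
  row 27 [11011]: (NOT 1 OR ((NOT 0 OR 0) IMPLIES (1 AND 1))) -> 1
  row 28 [11100]: (NOT 0 OR ((NOT 1 OR 1) IMPLIES (0 AND 1))) -> 1
  row 29 [11101]: (NOT 1 OR ((NOT 1 OR 1) IMPLIES (1 AND 1))) -> 1
  row 30 [11110]: (NOT 0 OR ((NOT 1 OR 1) IMPLIES (0 AND 1))) -> 1
  row 31 [11111]: (NOT 1 OR ((NOT 1 OR 1) IMPLIES (1 AND 1))) -> 1
Full result column, 4 rows per line (a,b,c fixed per line; d,e runs 00..11 left to right):
  rows 0-3 [a,b,c=000]: 1010  = hex A
  rows 4-7 [a,b,c=001]: 1010  = hex A
  rows 8-11 [a,b,c=010]: 1111  = hex F
  rows 12-15 [a,b,c=011]: 1111  = hex F
  rows 16-19 [a,b,c=100]: 1010  = hex A
  rows 20-23 [a,b,c=101]: 1010  = hex A
  rows 24-27 [a,b,c=110]: 1111  = hex F
  rows 28-31 [a,b,c=111]: 1111  = hex F
Output column (row 0 .. row 31) = 10101010111111111010101011111111
Output column grouped in 4s = 1010 1010 1111 1111 1010 1010 1111 1111 = 0xAAFFAAFF
Convert to decimal digit by digit (value = value*16 + digit):
  A -> 10
  10*16 + 10 (A) = 170
  170*16 + 15 (F) = 2735
  2735*16 + 15 (F) = 43775
  43775*16 + 10 (A) = 700410
  700410*16 + 10 (A) = 11206570
  11206570*16 + 15 (F) = 179305135
  179305135*16 + 15 (F) = 2868882175
Decimal = 2868882175

2868882175


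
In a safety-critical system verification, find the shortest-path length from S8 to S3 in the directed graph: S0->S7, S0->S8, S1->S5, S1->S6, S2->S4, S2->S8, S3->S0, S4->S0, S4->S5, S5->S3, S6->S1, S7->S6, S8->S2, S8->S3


BFS layer-by-layer from S8:
  dist 0: {S8}
  dist 1: {S2, S3}
  -> S3 reached at distance 1
Shortest path length = 1

1


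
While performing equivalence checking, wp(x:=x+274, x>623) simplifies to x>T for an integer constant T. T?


Formula: wp(x:=E, P) = P[E/x] (substitute E for x in postcondition)
Step 1: Postcondition: x>623
Step 2: Substitute x+274 for x: x+274>623
Step 3: Solve for x: x > 623-274 = 349

349


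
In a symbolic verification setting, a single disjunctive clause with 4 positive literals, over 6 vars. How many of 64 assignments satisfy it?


Step 1: Total=2^6=64
Step 2: Unsat when all 4 false: 2^2=4
Step 3: Sat=64-4=60

60


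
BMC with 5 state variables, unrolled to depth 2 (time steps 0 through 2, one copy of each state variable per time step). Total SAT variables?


BMC unrolls to depth k, creating one copy of each state var for steps 0..k.
Step count = 2 + 1 = 3 (steps 0 through 2)
Vars per step = 5
Total = 5 * 3 = 15

15


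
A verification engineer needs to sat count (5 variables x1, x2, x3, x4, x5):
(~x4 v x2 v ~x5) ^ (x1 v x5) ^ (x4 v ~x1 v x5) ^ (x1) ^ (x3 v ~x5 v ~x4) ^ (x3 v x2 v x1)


CNF with 6 clauses over 5 vars (32 assignments).
An assignment satisfies CNF iff every clause has >=1 true literal.
Check each row (bits = x1,x2,x3,x4,x5; clause T/F shown):
  row 0 [00000]: clauses=TFTFTF -> 0
  row 1 [00001]: clauses=TTTFTF -> 0
  row 2 [00010]: clauses=TFTFTF -> 0
  row 3 [00011]: clauses=FTTFFF -> 0
  row 4 [00100]: clauses=TFTFTT -> 0
  row 5 [00101]: clauses=TTTFTT -> 0
  row 6 [00110]: clauses=TFTFTT -> 0
  row 7 [00111]: clauses=FTTFTT -> 0
  row 8 [01000]: clauses=TFTFTT -> 0
  row 9 [01001]: clauses=TTTFTT -> 0
  row 10 [01010]: clauses=TFTFTT -> 0
  row 11 [01011]: clauses=TTTFFT -> 0
  row 12 [01100]: clauses=TFTFTT -> 0
  row 13 [01101]: clauses=TTTFTT -> 0
  row 14 [01110]: clauses=TFTFTT -> 0
  row 15 [01111]: clauses=TTTFTT -> 0
  row 16 [10000]: clauses=TTFTTT -> 0
  row 17 [10001]: clauses=TTTTTT -> 1
  row 18 [10010]: clauses=TTTTTT -> 1
  row 19 [10011]: clauses=FTTTFT -> 0
  row 20 [10100]: clauses=TTFTTT -> 0
  row 21 [10101]: clauses=TTTTTT -> 1
  row 22 [10110]: clauses=TTTTTT -> 1
  row 23 [10111]: clauses=FTTTTT -> 0
  row 24 [11000]: clauses=TTFTTT -> 0
  row 25 [11001]: clauses=TTTTTT -> 1
  row 26 [11010]: clauses=TTTTTT -> 1
  row 27 [11011]: clauses=TTTTFT -> 0
  row 28 [11100]: clauses=TTFTTT -> 0
  row 29 [11101]: clauses=TTTTTT -> 1
  row 30 [11110]: clauses=TTTTTT -> 1
  row 31 [11111]: clauses=TTTTTT -> 1
Full result column, 8 rows per line (x1,x2 fixed per line; x3,x4,x5 runs 000..111 left to right):
  rows 0-7 [x1,x2=00]: 00000000  (ones: 0)
  rows 8-15 [x1,x2=01]: 00000000  (ones: 0)
  rows 16-23 [x1,x2=10]: 01100110  (ones: 4)
  rows 24-31 [x1,x2=11]: 01100111  (ones: 5)
Satisfying assignments = 0+0+4+5 = 9

9


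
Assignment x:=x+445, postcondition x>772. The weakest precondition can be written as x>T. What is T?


Formula: wp(x:=E, P) = P[E/x] (substitute E for x in postcondition)
Step 1: Postcondition: x>772
Step 2: Substitute x+445 for x: x+445>772
Step 3: Solve for x: x > 772-445 = 327

327


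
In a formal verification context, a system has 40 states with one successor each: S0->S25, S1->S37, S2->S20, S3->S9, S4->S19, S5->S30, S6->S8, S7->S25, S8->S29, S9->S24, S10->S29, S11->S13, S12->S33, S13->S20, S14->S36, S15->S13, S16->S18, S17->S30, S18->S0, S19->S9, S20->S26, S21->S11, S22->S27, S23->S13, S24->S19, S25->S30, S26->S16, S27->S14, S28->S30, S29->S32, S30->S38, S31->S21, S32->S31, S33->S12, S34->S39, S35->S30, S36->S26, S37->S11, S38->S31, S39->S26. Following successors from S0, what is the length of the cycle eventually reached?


Trace from S0 until a state repeats:
  S0 -> S25 -> S30 -> S38 -> S31 -> S21 -> S11 -> S13 -> S20 -> S26 -> S16 -> S18 -> S0
S0 first seen at step 0, revisited at step 12.
Cycle length = 12 - 0 = 12

12


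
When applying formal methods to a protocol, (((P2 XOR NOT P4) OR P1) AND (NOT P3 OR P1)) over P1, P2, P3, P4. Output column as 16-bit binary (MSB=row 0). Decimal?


Formula: (((P2 XOR NOT P4) OR P1) AND (NOT P3 OR P1)) over P1, P2, P3, P4 (16 rows)
Evaluate each row (bits = P1,P2,P3,P4, MSB first):
  row 0 [0000]: (((0 XOR NOT 0) OR 0) AND (NOT 0 OR 0)) -> 1
  row 1 [0001]: (((0 XOR NOT 1) OR 0) AND (NOT 0 OR 0)) -> 0
  row 2 [0010]: (((0 XOR NOT 0) OR 0) AND (NOT 1 OR 0)) -> 0
  row 3 [0011]: (((0 XOR NOT 1) OR 0) AND (NOT 1 OR 0)) -> 0
  row 4 [0100]: (((1 XOR NOT 0) OR 0) AND (NOT 0 OR 0)) -> 0
  row 5 [0101]: (((1 XOR NOT 1) OR 0) AND (NOT 0 OR 0)) -> 1
  row 6 [0110]: (((1 XOR NOT 0) OR 0) AND (NOT 1 OR 0)) -> 0
  row 7 [0111]: (((1 XOR NOT 1) OR 0) AND (NOT 1 OR 0)) -> 0
  row 8 [1000]: (((0 XOR NOT 0) OR 1) AND (NOT 0 OR 1)) -> 1
  row 9 [1001]: (((0 XOR NOT 1) OR 1) AND (NOT 0 OR 1)) -> 1
  row 10 [1010]: (((0 XOR NOT 0) OR 1) AND (NOT 1 OR 1)) -> 1
  row 11 [1011]: (((0 XOR NOT 1) OR 1) AND (NOT 1 OR 1)) -> 1
  row 12 [1100]: (((1 XOR NOT 0) OR 1) AND (NOT 0 OR 1)) -> 1
  row 13 [1101]: (((1 XOR NOT 1) OR 1) AND (NOT 0 OR 1)) -> 1
  row 14 [1110]: (((1 XOR NOT 0) OR 1) AND (NOT 1 OR 1)) -> 1
  row 15 [1111]: (((1 XOR NOT 1) OR 1) AND (NOT 1 OR 1)) -> 1
Full result column, 4 rows per line (P1,P2 fixed per line; P3,P4 runs 00..11 left to right):
  rows 0-3 [P1,P2=00]: 1000  = hex 8
  rows 4-7 [P1,P2=01]: 0100  = hex 4
  rows 8-11 [P1,P2=10]: 1111  = hex F
  rows 12-15 [P1,P2=11]: 1111  = hex F
Output column (row 0 .. row 15) = 1000010011111111
Output column grouped in 4s = 1000 0100 1111 1111 = 0x84FF
Convert to decimal digit by digit (value = value*16 + digit):
  8 -> 8
  8*16 + 4 = 132
  132*16 + 15 (F) = 2127
  2127*16 + 15 (F) = 34047
Decimal = 34047

34047


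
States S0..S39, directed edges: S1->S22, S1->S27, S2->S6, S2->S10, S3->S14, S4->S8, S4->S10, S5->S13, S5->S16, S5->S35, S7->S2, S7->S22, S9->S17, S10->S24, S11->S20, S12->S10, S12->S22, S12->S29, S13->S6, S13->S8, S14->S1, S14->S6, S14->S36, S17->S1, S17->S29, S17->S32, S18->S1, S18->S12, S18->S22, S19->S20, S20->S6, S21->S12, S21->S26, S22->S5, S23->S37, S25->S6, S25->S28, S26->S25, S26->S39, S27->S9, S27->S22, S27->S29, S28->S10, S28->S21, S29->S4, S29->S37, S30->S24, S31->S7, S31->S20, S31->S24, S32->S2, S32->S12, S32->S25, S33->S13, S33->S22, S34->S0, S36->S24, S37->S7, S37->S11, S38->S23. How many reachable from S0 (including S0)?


BFS from S0:
  layer 0: {S0}
Reachable set: {S0}
Count = 1

1


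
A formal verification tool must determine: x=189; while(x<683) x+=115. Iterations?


Step 1: x goes from 189 toward 683 by 115; the body runs while x<683, so iterations = ceil((bound-start)/step)
Step 2: Distance=494
Step 3: ceil(494/115)=5

5


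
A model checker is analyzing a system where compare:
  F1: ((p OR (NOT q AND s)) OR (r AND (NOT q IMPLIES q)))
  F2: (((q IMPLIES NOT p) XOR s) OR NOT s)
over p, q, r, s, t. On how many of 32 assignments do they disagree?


F1 = ((p OR (NOT q AND s)) OR (r AND (NOT q IMPLIES q)))
F2 = (((q IMPLIES NOT p) XOR s) OR NOT s)
Evaluate both on each of 32 rows (bits = p,q,r,s,t):
  row 0 [00000]: F1=0 F2=1 (differ) -> 1
  row 1 [00001]: F1=0 F2=1 (differ) -> 1
  row 2 [00010]: F1=1 F2=0 (differ) -> 1
  row 3 [00011]: F1=1 F2=0 (differ) -> 1
  row 4 [00100]: F1=0 F2=1 (differ) -> 1
  row 5 [00101]: F1=0 F2=1 (differ) -> 1
  row 6 [00110]: F1=1 F2=0 (differ) -> 1
  row 7 [00111]: F1=1 F2=0 (differ) -> 1
  row 8 [01000]: F1=0 F2=1 (differ) -> 1
  row 9 [01001]: F1=0 F2=1 (differ) -> 1
  row 10 [01010]: F1=0 F2=0 -> 0
  row 11 [01011]: F1=0 F2=0 -> 0
  row 12 [01100]: F1=1 F2=1 -> 0
  row 13 [01101]: F1=1 F2=1 -> 0
  row 14 [01110]: F1=1 F2=0 (differ) -> 1
  row 15 [01111]: F1=1 F2=0 (differ) -> 1
  row 16 [10000]: F1=1 F2=1 -> 0
  row 17 [10001]: F1=1 F2=1 -> 0
  row 18 [10010]: F1=1 F2=0 (differ) -> 1
  row 19 [10011]: F1=1 F2=0 (differ) -> 1
  row 20 [10100]: F1=1 F2=1 -> 0
  row 21 [10101]: F1=1 F2=1 -> 0
  row 22 [10110]: F1=1 F2=0 (differ) -> 1
  row 23 [10111]: F1=1 F2=0 (differ) -> 1
  row 24 [11000]: F1=1 F2=1 -> 0
  row 25 [11001]: F1=1 F2=1 -> 0
  row 26 [11010]: F1=1 F2=1 -> 0
  row 27 [11011]: F1=1 F2=1 -> 0
  row 28 [11100]: F1=1 F2=1 -> 0
  row 29 [11101]: F1=1 F2=1 -> 0
  row 30 [11110]: F1=1 F2=1 -> 0
  row 31 [11111]: F1=1 F2=1 -> 0
Full result column, 8 rows per line (p,q fixed per line; r,s,t runs 000..111 left to right):
  rows 0-7 [p,q=00]: 11111111  (ones: 8)
  rows 8-15 [p,q=01]: 11000011  (ones: 4)
  rows 16-23 [p,q=10]: 00110011  (ones: 4)
  rows 24-31 [p,q=11]: 00000000  (ones: 0)
Disagreements = 8+4+4+0 = 16

16


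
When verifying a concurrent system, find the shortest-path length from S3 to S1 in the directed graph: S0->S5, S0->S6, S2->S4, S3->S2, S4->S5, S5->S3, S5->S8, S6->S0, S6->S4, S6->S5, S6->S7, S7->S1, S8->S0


BFS layer-by-layer from S3:
  dist 0: {S3}
  dist 1: {S2}
  dist 2: {S4}
  dist 3: {S5}
  dist 4: {S8}
  dist 5: {S0}
  dist 6: {S6}
  dist 7: {S7}
  dist 8: {S1}
  -> S1 reached at distance 8
Shortest path length = 8

8


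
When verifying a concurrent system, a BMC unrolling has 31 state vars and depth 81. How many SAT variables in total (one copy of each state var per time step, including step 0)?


BMC unrolls to depth k, creating one copy of each state var for steps 0..k.
Step count = 81 + 1 = 82 (steps 0 through 81)
Vars per step = 31
Total = 31 * 82 = 2542

2542


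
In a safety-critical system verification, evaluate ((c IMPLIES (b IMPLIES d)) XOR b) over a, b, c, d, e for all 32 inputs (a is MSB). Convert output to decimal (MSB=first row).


Formula: ((c IMPLIES (b IMPLIES d)) XOR b) over a, b, c, d, e (32 rows)
Evaluate each row (bits = a,b,c,d,e, MSB first):
  row 0 [00000]: ((0 IMPLIES (0 IMPLIES 0)) XOR 0) -> 1
  row 1 [00001]: ((0 IMPLIES (0 IMPLIES 0)) XOR 0) -> 1
  row 2 [00010]: ((0 IMPLIES (0 IMPLIES 1)) XOR 0) -> 1
  row 3 [00011]: ((0 IMPLIES (0 IMPLIES 1)) XOR 0) -> 1
  row 4 [00100]: ((1 IMPLIES (0 IMPLIES 0)) XOR 0) -> 1
  row 5 [00101]: ((1 IMPLIES (0 IMPLIES 0)) XOR 0) -> 1
  row 6 [00110]: ((1 IMPLIES (0 IMPLIES 1)) XOR 0) -> 1
  row 7 [00111]: ((1 IMPLIES (0 IMPLIES 1)) XOR 0) -> 1
  row 8 [01000]: ((0 IMPLIES (1 IMPLIES 0)) XOR 1) -> 0
  row 9 [01001]: ((0 IMPLIES (1 IMPLIES 0)) XOR 1) -> 0
  row 10 [01010]: ((0 IMPLIES (1 IMPLIES 1)) XOR 1) -> 0
  row 11 [01011]: ((0 IMPLIES (1 IMPLIES 1)) XOR 1) -> 0
  row 12 [01100]: ((1 IMPLIES (1 IMPLIES 0)) XOR 1) -> 1
  row 13 [01101]: ((1 IMPLIES (1 IMPLIES 0)) XOR 1) -> 1
  row 14 [01110]: ((1 IMPLIES (1 IMPLIES 1)) XOR 1) -> 0
  row 15 [01111]: ((1 IMPLIES (1 IMPLIES 1)) XOR 1) -> 0
  row 16 [10000]: ((0 IMPLIES (0 IMPLIES 0)) XOR 0) -> 1
  row 17 [10001]: ((0 IMPLIES (0 IMPLIES 0)) XOR 0) -> 1
  row 18 [10010]: ((0 IMPLIES (0 IMPLIES 1)) XOR 0) -> 1
  row 19 [10011]: ((0 IMPLIES (0 IMPLIES 1)) XOR 0) -> 1
  row 20 [10100]: ((1 IMPLIES (0 IMPLIES 0)) XOR 0) -> 1
  row 21 [10101]: ((1 IMPLIES (0 IMPLIES 0)) XOR 0) -> 1
  row 22 [10110]: ((1 IMPLIES (0 IMPLIES 1)) XOR 0) -> 1
  row 23 [10111]: ((1 IMPLIES (0 IMPLIES 1)) XOR 0) -> 1
  row 24 [11000]: ((0 IMPLIES (1 IMPLIES 0)) XOR 1) -> 0
  row 25 [11001]: ((0 IMPLIES (1 IMPLIES 0)) XOR 1) -> 0
  row 26 [11010]: ((0 IMPLIES (1 IMPLIES 1)) XOR 1) -> 0
  row 27 [11011]: ((0 IMPLIES (1 IMPLIES 1)) XOR 1) -> 0
  row 28 [11100]: ((1 IMPLIES (1 IMPLIES 0)) XOR 1) -> 1
  row 29 [11101]: ((1 IMPLIES (1 IMPLIES 0)) XOR 1) -> 1
  row 30 [11110]: ((1 IMPLIES (1 IMPLIES 1)) XOR 1) -> 0
  row 31 [11111]: ((1 IMPLIES (1 IMPLIES 1)) XOR 1) -> 0
Full result column, 4 rows per line (a,b,c fixed per line; d,e runs 00..11 left to right):
  rows 0-3 [a,b,c=000]: 1111  = hex F
  rows 4-7 [a,b,c=001]: 1111  = hex F
  rows 8-11 [a,b,c=010]: 0000  = hex 0
  rows 12-15 [a,b,c=011]: 1100  = hex C
  rows 16-19 [a,b,c=100]: 1111  = hex F
  rows 20-23 [a,b,c=101]: 1111  = hex F
  rows 24-27 [a,b,c=110]: 0000  = hex 0
  rows 28-31 [a,b,c=111]: 1100  = hex C
Output column (row 0 .. row 31) = 11111111000011001111111100001100
Output column grouped in 4s = 1111 1111 0000 1100 1111 1111 0000 1100 = 0xFF0CFF0C
Convert to decimal digit by digit (value = value*16 + digit):
  F -> 15
  15*16 + 15 (F) = 255
  255*16 + 0 = 4080
  4080*16 + 12 (C) = 65292
  65292*16 + 15 (F) = 1044687
  1044687*16 + 15 (F) = 16715007
  16715007*16 + 0 = 267440112
  267440112*16 + 12 (C) = 4279041804
Decimal = 4279041804

4279041804


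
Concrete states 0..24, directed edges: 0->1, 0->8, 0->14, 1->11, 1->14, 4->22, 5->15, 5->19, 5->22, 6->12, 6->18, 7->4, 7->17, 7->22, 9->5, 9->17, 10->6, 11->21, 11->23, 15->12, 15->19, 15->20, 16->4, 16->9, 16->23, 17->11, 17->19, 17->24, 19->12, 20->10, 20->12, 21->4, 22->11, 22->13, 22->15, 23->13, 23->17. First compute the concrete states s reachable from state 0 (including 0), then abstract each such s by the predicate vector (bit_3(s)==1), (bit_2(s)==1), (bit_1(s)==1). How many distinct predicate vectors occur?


BFS from 0:
Concrete reachable: {0, 1, 4, 6, 8, 10, 11, 12, 13, 14, 15, 17, 18, 19, 20, 21, 22, 23, 24}
Abstract via predicates (bit_3(s)==1), (bit_2(s)==1), (bit_1(s)==1):
  (0,0,0) <- {0, 1, 17}
  (0,0,1) <- {18, 19}
  (0,1,0) <- {4, 20, 21}
  (0,1,1) <- {6, 22, 23}
  (1,0,0) <- {8, 24}
  (1,0,1) <- {10, 11}
  (1,1,0) <- {12, 13}
  (1,1,1) <- {14, 15}
Distinct abstract states = 8

8


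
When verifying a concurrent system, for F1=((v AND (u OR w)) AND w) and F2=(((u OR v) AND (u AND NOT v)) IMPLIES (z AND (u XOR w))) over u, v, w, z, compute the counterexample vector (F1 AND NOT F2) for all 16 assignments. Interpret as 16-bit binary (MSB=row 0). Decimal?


F1 = ((v AND (u OR w)) AND w)
F2 = (((u OR v) AND (u AND NOT v)) IMPLIES (z AND (u XOR w)))
Counterexample to F1=>F2 is where F1=1 and F2=0.
Evaluate each row (bits = u,v,w,z, MSB first):
  row 0 [0000]: F1=0 F2=1 -> F1&~F2 -> 0
  row 1 [0001]: F1=0 F2=1 -> F1&~F2 -> 0
  row 2 [0010]: F1=0 F2=1 -> F1&~F2 -> 0
  row 3 [0011]: F1=0 F2=1 -> F1&~F2 -> 0
  row 4 [0100]: F1=0 F2=1 -> F1&~F2 -> 0
  row 5 [0101]: F1=0 F2=1 -> F1&~F2 -> 0
  row 6 [0110]: F1=1 F2=1 -> F1&~F2 -> 0
  row 7 [0111]: F1=1 F2=1 -> F1&~F2 -> 0
  row 8 [1000]: F1=0 F2=0 -> F1&~F2 -> 0
  row 9 [1001]: F1=0 F2=1 -> F1&~F2 -> 0
  row 10 [1010]: F1=0 F2=0 -> F1&~F2 -> 0
  row 11 [1011]: F1=0 F2=0 -> F1&~F2 -> 0
  row 12 [1100]: F1=0 F2=1 -> F1&~F2 -> 0
  row 13 [1101]: F1=0 F2=1 -> F1&~F2 -> 0
  row 14 [1110]: F1=1 F2=1 -> F1&~F2 -> 0
  row 15 [1111]: F1=1 F2=1 -> F1&~F2 -> 0
Full result column, 4 rows per line (u,v fixed per line; w,z runs 00..11 left to right):
  rows 0-3 [u,v=00]: 0000  = hex 0
  rows 4-7 [u,v=01]: 0000  = hex 0
  rows 8-11 [u,v=10]: 0000  = hex 0
  rows 12-15 [u,v=11]: 0000  = hex 0
Counterexample vector (row 0 .. row 15) = 0000000000000000
Output column grouped in 4s = 0000 0000 0000 0000 = 0x0000
Convert to decimal digit by digit (value = value*16 + digit):
  0 -> 0
  0*16 + 0 = 0
  0*16 + 0 = 0
  0*16 + 0 = 0
Decimal = 0

0


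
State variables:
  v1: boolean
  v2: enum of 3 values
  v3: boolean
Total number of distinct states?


State space = product of domain sizes of all variables.
Domain sizes:
  v1 (boolean): 2
  v2 (enum of 3 values): 3
  v3 (boolean): 2
Product = 2 * 3 * 2 = 12

12


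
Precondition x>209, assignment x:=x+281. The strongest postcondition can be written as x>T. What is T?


Formula: sp(P, x:=E) = exists old_x. (x = E[old_x/x]) AND P[old_x/x] (old_x is the value of x before the assignment; eliminate old_x by solving x = E[old_x/x] for old_x)
Step 1: Precondition P: x>209, i.e. old_x > 209
Step 2: Assignment gives x = old_x + 281, so old_x = x - 281
Step 3: Substitute into P: x - 281 > 209
Step 4: Simplify: x > 209+281 = 490

490


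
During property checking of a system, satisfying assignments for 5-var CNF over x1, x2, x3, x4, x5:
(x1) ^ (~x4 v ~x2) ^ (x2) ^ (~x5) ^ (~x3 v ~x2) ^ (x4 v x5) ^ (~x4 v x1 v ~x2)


CNF with 7 clauses over 5 vars (32 assignments).
An assignment satisfies CNF iff every clause has >=1 true literal.
Check each row (bits = x1,x2,x3,x4,x5; clause T/F shown):
  row 0 [00000]: clauses=FTFTTFT -> 0
  row 1 [00001]: clauses=FTFFTTT -> 0
  row 2 [00010]: clauses=FTFTTTT -> 0
  row 3 [00011]: clauses=FTFFTTT -> 0
  row 4 [00100]: clauses=FTFTTFT -> 0
  row 5 [00101]: clauses=FTFFTTT -> 0
  row 6 [00110]: clauses=FTFTTTT -> 0
  row 7 [00111]: clauses=FTFFTTT -> 0
  row 8 [01000]: clauses=FTTTTFT -> 0
  row 9 [01001]: clauses=FTTFTTT -> 0
  row 10 [01010]: clauses=FFTTTTF -> 0
  row 11 [01011]: clauses=FFTFTTF -> 0
  row 12 [01100]: clauses=FTTTFFT -> 0
  row 13 [01101]: clauses=FTTFFTT -> 0
  row 14 [01110]: clauses=FFTTFTF -> 0
  row 15 [01111]: clauses=FFTFFTF -> 0
  row 16 [10000]: clauses=TTFTTFT -> 0
  row 17 [10001]: clauses=TTFFTTT -> 0
  row 18 [10010]: clauses=TTFTTTT -> 0
  row 19 [10011]: clauses=TTFFTTT -> 0
  row 20 [10100]: clauses=TTFTTFT -> 0
  row 21 [10101]: clauses=TTFFTTT -> 0
  row 22 [10110]: clauses=TTFTTTT -> 0
  row 23 [10111]: clauses=TTFFTTT -> 0
  row 24 [11000]: clauses=TTTTTFT -> 0
  row 25 [11001]: clauses=TTTFTTT -> 0
  row 26 [11010]: clauses=TFTTTTT -> 0
  row 27 [11011]: clauses=TFTFTTT -> 0
  row 28 [11100]: clauses=TTTTFFT -> 0
  row 29 [11101]: clauses=TTTFFTT -> 0
  row 30 [11110]: clauses=TFTTFTT -> 0
  row 31 [11111]: clauses=TFTFFTT -> 0
Full result column, 8 rows per line (x1,x2 fixed per line; x3,x4,x5 runs 000..111 left to right):
  rows 0-7 [x1,x2=00]: 00000000  (ones: 0)
  rows 8-15 [x1,x2=01]: 00000000  (ones: 0)
  rows 16-23 [x1,x2=10]: 00000000  (ones: 0)
  rows 24-31 [x1,x2=11]: 00000000  (ones: 0)
Satisfying assignments = 0+0+0+0 = 0

0


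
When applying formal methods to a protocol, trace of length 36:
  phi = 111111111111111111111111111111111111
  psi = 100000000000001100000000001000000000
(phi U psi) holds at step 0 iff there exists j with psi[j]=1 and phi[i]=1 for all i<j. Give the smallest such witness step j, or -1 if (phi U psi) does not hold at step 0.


(phi U psi) at 0: need smallest j with psi[j]=1 and phi[i]=1 for all i in [0,j).
Scan from step 0:
  step 0: psi=1 and phi held for [0,0) -> witness found
Witness step = 0

0


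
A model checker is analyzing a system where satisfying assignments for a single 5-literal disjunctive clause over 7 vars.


Step 1: Total=2^7=128
Step 2: Unsat when all 5 false: 2^2=4
Step 3: Sat=128-4=124

124


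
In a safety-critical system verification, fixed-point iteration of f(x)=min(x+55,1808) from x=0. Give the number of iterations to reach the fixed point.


Step 1: x=0, cap=1808, increment=55
Step 2: x grows by 55 each step until capped at 1808; fixed point is x=1808
Step 3: iterations = ceil(1808/55) = 33

33


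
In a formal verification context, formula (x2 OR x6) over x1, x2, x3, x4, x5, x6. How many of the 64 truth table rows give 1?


Formula: (x2 OR x6) over 6 vars (64 rows)
Evaluate each row (x1, x2, x3, x4, x5, x6 as bits, MSB first):
  row 0 [000000]: (0 OR 0) -> 0
  row 1 [000001]: (0 OR 1) -> 1
  row 2 [000010]: (0 OR 0) -> 0
  row 3 [000011]: (0 OR 1) -> 1
  row 4 [000100]: (0 OR 0) -> 0
  (every remaining row is evaluated the same way; all 64 results are listed next)
Full result column, 8 rows per line (x1,x2,x3 fixed per line; x4,x5,x6 runs 000..111 left to right):
  rows 0-7 [x1,x2,x3=000]: 01010101  (ones: 4)
  rows 8-15 [x1,x2,x3=001]: 01010101  (ones: 4)
  rows 16-23 [x1,x2,x3=010]: 11111111  (ones: 8)
  rows 24-31 [x1,x2,x3=011]: 11111111  (ones: 8)
  rows 32-39 [x1,x2,x3=100]: 01010101  (ones: 4)
  rows 40-47 [x1,x2,x3=101]: 01010101  (ones: 4)
  rows 48-55 [x1,x2,x3=110]: 11111111  (ones: 8)
  rows 56-63 [x1,x2,x3=111]: 11111111  (ones: 8)
Count of 1-rows = 4+4+8+8+4+4+8+8 = 48

48


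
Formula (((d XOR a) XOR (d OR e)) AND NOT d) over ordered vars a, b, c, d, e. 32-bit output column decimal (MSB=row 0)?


Formula: (((d XOR a) XOR (d OR e)) AND NOT d) over a, b, c, d, e (32 rows)
Evaluate each row (bits = a,b,c,d,e, MSB first):
  row 0 [00000]: (((0 XOR 0) XOR (0 OR 0)) AND NOT 0) -> 0
  row 1 [00001]: (((0 XOR 0) XOR (0 OR 1)) AND NOT 0) -> 1
  row 2 [00010]: (((1 XOR 0) XOR (1 OR 0)) AND NOT 1) -> 0
  row 3 [00011]: (((1 XOR 0) XOR (1 OR 1)) AND NOT 1) -> 0
  row 4 [00100]: (((0 XOR 0) XOR (0 OR 0)) AND NOT 0) -> 0
  row 5 [00101]: (((0 XOR 0) XOR (0 OR 1)) AND NOT 0) -> 1
  row 6 [00110]: (((1 XOR 0) XOR (1 OR 0)) AND NOT 1) -> 0
  row 7 [00111]: (((1 XOR 0) XOR (1 OR 1)) AND NOT 1) -> 0
  row 8 [01000]: (((0 XOR 0) XOR (0 OR 0)) AND NOT 0) -> 0
  row 9 [01001]: (((0 XOR 0) XOR (0 OR 1)) AND NOT 0) -> 1
  row 10 [01010]: (((1 XOR 0) XOR (1 OR 0)) AND NOT 1) -> 0
  row 11 [01011]: (((1 XOR 0) XOR (1 OR 1)) AND NOT 1) -> 0
  row 12 [01100]: (((0 XOR 0) XOR (0 OR 0)) AND NOT 0) -> 0
  row 13 [01101]: (((0 XOR 0) XOR (0 OR 1)) AND NOT 0) -> 1
  row 14 [01110]: (((1 XOR 0) XOR (1 OR 0)) AND NOT 1) -> 0
  row 15 [01111]: (((1 XOR 0) XOR (1 OR 1)) AND NOT 1) -> 0
  row 16 [10000]: (((0 XOR 1) XOR (0 OR 0)) AND NOT 0) -> 1
  row 17 [10001]: (((0 XOR 1) XOR (0 OR 1)) AND NOT 0) -> 0
  row 18 [10010]: (((1 XOR 1) XOR (1 OR 0)) AND NOT 1) -> 0
  row 19 [10011]: (((1 XOR 1) XOR (1 OR 1)) AND NOT 1) -> 0
  row 20 [10100]: (((0 XOR 1) XOR (0 OR 0)) AND NOT 0) -> 1
  row 21 [10101]: (((0 XOR 1) XOR (0 OR 1)) AND NOT 0) -> 0
  row 22 [10110]: (((1 XOR 1) XOR (1 OR 0)) AND NOT 1) -> 0
  row 23 [10111]: (((1 XOR 1) XOR (1 OR 1)) AND NOT 1) -> 0
  row 24 [11000]: (((0 XOR 1) XOR (0 OR 0)) AND NOT 0) -> 1
  row 25 [11001]: (((0 XOR 1) XOR (0 OR 1)) AND NOT 0) -> 0
  row 26 [11010]: (((1 XOR 1) XOR (1 OR 0)) AND NOT 1) -> 0
  row 27 [11011]: (((1 XOR 1) XOR (1 OR 1)) AND NOT 1) -> 0
  row 28 [11100]: (((0 XOR 1) XOR (0 OR 0)) AND NOT 0) -> 1
  row 29 [11101]: (((0 XOR 1) XOR (0 OR 1)) AND NOT 0) -> 0
  row 30 [11110]: (((1 XOR 1) XOR (1 OR 0)) AND NOT 1) -> 0
  row 31 [11111]: (((1 XOR 1) XOR (1 OR 1)) AND NOT 1) -> 0
Full result column, 4 rows per line (a,b,c fixed per line; d,e runs 00..11 left to right):
  rows 0-3 [a,b,c=000]: 0100  = hex 4
  rows 4-7 [a,b,c=001]: 0100  = hex 4
  rows 8-11 [a,b,c=010]: 0100  = hex 4
  rows 12-15 [a,b,c=011]: 0100  = hex 4
  rows 16-19 [a,b,c=100]: 1000  = hex 8
  rows 20-23 [a,b,c=101]: 1000  = hex 8
  rows 24-27 [a,b,c=110]: 1000  = hex 8
  rows 28-31 [a,b,c=111]: 1000  = hex 8
Output column (row 0 .. row 31) = 01000100010001001000100010001000
Output column grouped in 4s = 0100 0100 0100 0100 1000 1000 1000 1000 = 0x44448888
Convert to decimal digit by digit (value = value*16 + digit):
  4 -> 4
  4*16 + 4 = 68
  68*16 + 4 = 1092
  1092*16 + 4 = 17476
  17476*16 + 8 = 279624
  279624*16 + 8 = 4473992
  4473992*16 + 8 = 71583880
  71583880*16 + 8 = 1145342088
Decimal = 1145342088

1145342088


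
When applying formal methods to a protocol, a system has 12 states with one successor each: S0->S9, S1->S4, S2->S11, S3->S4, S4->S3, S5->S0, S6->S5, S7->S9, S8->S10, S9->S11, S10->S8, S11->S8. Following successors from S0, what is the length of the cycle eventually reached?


Trace from S0 until a state repeats:
  S0 -> S9 -> S11 -> S8 -> S10 -> S8
S8 first seen at step 3, revisited at step 5.
Cycle length = 5 - 3 = 2

2


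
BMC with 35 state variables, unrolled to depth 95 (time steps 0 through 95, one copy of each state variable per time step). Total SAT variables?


BMC unrolls to depth k, creating one copy of each state var for steps 0..k.
Step count = 95 + 1 = 96 (steps 0 through 95)
Vars per step = 35
Total = 35 * 96 = 3360

3360


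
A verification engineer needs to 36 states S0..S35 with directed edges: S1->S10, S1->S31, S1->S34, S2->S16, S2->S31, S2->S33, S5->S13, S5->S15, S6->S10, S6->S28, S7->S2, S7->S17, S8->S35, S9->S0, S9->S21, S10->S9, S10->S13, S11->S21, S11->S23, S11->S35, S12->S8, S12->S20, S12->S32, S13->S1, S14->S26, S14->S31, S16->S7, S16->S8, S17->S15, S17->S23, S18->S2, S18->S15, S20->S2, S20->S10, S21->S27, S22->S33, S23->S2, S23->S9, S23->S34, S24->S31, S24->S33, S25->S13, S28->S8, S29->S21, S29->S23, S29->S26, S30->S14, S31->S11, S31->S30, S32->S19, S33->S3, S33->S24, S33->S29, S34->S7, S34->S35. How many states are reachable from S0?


BFS from S0:
  layer 0: {S0}
Reachable set: {S0}
Count = 1

1


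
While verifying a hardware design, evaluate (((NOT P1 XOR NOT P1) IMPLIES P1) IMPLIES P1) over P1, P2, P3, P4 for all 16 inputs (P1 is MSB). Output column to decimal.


Formula: (((NOT P1 XOR NOT P1) IMPLIES P1) IMPLIES P1) over P1, P2, P3, P4 (16 rows)
Evaluate each row (bits = P1,P2,P3,P4, MSB first):
  row 0 [0000]: (((NOT 0 XOR NOT 0) IMPLIES 0) IMPLIES 0) -> 0
  row 1 [0001]: (((NOT 0 XOR NOT 0) IMPLIES 0) IMPLIES 0) -> 0
  row 2 [0010]: (((NOT 0 XOR NOT 0) IMPLIES 0) IMPLIES 0) -> 0
  row 3 [0011]: (((NOT 0 XOR NOT 0) IMPLIES 0) IMPLIES 0) -> 0
  row 4 [0100]: (((NOT 0 XOR NOT 0) IMPLIES 0) IMPLIES 0) -> 0
  row 5 [0101]: (((NOT 0 XOR NOT 0) IMPLIES 0) IMPLIES 0) -> 0
  row 6 [0110]: (((NOT 0 XOR NOT 0) IMPLIES 0) IMPLIES 0) -> 0
  row 7 [0111]: (((NOT 0 XOR NOT 0) IMPLIES 0) IMPLIES 0) -> 0
  row 8 [1000]: (((NOT 1 XOR NOT 1) IMPLIES 1) IMPLIES 1) -> 1
  row 9 [1001]: (((NOT 1 XOR NOT 1) IMPLIES 1) IMPLIES 1) -> 1
  row 10 [1010]: (((NOT 1 XOR NOT 1) IMPLIES 1) IMPLIES 1) -> 1
  row 11 [1011]: (((NOT 1 XOR NOT 1) IMPLIES 1) IMPLIES 1) -> 1
  row 12 [1100]: (((NOT 1 XOR NOT 1) IMPLIES 1) IMPLIES 1) -> 1
  row 13 [1101]: (((NOT 1 XOR NOT 1) IMPLIES 1) IMPLIES 1) -> 1
  row 14 [1110]: (((NOT 1 XOR NOT 1) IMPLIES 1) IMPLIES 1) -> 1
  row 15 [1111]: (((NOT 1 XOR NOT 1) IMPLIES 1) IMPLIES 1) -> 1
Full result column, 4 rows per line (P1,P2 fixed per line; P3,P4 runs 00..11 left to right):
  rows 0-3 [P1,P2=00]: 0000  = hex 0
  rows 4-7 [P1,P2=01]: 0000  = hex 0
  rows 8-11 [P1,P2=10]: 1111  = hex F
  rows 12-15 [P1,P2=11]: 1111  = hex F
Output column (row 0 .. row 15) = 0000000011111111
Output column grouped in 4s = 0000 0000 1111 1111 = 0x00FF
Convert to decimal digit by digit (value = value*16 + digit):
  0 -> 0
  0*16 + 0 = 0
  0*16 + 15 (F) = 15
  15*16 + 15 (F) = 255
Decimal = 255

255


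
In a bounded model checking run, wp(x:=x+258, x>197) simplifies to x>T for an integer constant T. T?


Formula: wp(x:=E, P) = P[E/x] (substitute E for x in postcondition)
Step 1: Postcondition: x>197
Step 2: Substitute x+258 for x: x+258>197
Step 3: Solve for x: x > 197-258 = -61

-61


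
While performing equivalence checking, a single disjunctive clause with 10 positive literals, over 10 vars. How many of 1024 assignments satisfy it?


Step 1: Total=2^10=1024
Step 2: Unsat when all 10 false: 2^0=1
Step 3: Sat=1024-1=1023

1023


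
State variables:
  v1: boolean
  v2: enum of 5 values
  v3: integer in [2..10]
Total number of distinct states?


State space = product of domain sizes of all variables.
Domain sizes:
  v1 (boolean): 2
  v2 (enum of 5 values): 5
  v3 (integer in [2..10]): 9
Product = 2 * 5 * 9 = 90

90


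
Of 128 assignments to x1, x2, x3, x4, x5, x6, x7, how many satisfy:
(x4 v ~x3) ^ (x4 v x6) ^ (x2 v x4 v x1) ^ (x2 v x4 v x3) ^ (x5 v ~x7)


CNF with 5 clauses over 7 vars (128 assignments).
An assignment satisfies CNF iff every clause has >=1 true literal.
Check each row (bits = x1,x2,x3,x4,x5,x6,x7; clause T/F shown):
  row 0 [0000000]: clauses=TFFFT -> 0
  row 1 [0000001]: clauses=TFFFF -> 0
  row 2 [0000010]: clauses=TTFFT -> 0
  row 3 [0000011]: clauses=TTFFF -> 0
  row 4 [0000100]: clauses=TFFFT -> 0
  (every remaining row is evaluated the same way; all 128 results are listed next)
Full result column, 8 rows per line (x1,x2,x3,x4 fixed per line; x5,x6,x7 runs 000..111 left to right):
  rows 0-7 [x1,x2,x3,x4=0000]: 00000000  (ones: 0)
  rows 8-15 [x1,x2,x3,x4=0001]: 10101111  (ones: 6)
  rows 16-23 [x1,x2,x3,x4=0010]: 00000000  (ones: 0)
  rows 24-31 [x1,x2,x3,x4=0011]: 10101111  (ones: 6)
  rows 32-39 [x1,x2,x3,x4=0100]: 00100011  (ones: 3)
  rows 40-47 [x1,x2,x3,x4=0101]: 10101111  (ones: 6)
  rows 48-55 [x1,x2,x3,x4=0110]: 00000000  (ones: 0)
  rows 56-63 [x1,x2,x3,x4=0111]: 10101111  (ones: 6)
  rows 64-71 [x1,x2,x3,x4=1000]: 00000000  (ones: 0)
  rows 72-79 [x1,x2,x3,x4=1001]: 10101111  (ones: 6)
  rows 80-87 [x1,x2,x3,x4=1010]: 00000000  (ones: 0)
  rows 88-95 [x1,x2,x3,x4=1011]: 10101111  (ones: 6)
  rows 96-103 [x1,x2,x3,x4=1100]: 00100011  (ones: 3)
  rows 104-111 [x1,x2,x3,x4=1101]: 10101111  (ones: 6)
  rows 112-119 [x1,x2,x3,x4=1110]: 00000000  (ones: 0)
  rows 120-127 [x1,x2,x3,x4=1111]: 10101111  (ones: 6)
Satisfying assignments = 0+6+0+6+3+6+0+6+0+6+0+6+3+6+0+6 = 54

54


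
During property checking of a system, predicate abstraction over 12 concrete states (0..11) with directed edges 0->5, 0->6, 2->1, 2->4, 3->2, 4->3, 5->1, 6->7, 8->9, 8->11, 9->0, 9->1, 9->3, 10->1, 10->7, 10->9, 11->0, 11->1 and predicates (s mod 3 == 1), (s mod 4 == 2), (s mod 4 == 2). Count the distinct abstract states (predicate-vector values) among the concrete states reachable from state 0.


BFS from 0:
Concrete reachable: {0, 1, 5, 6, 7}
Abstract via predicates (s mod 3 == 1), (s mod 4 == 2), (s mod 4 == 2):
  (0,0,0) <- {0, 5}
  (0,1,1) <- {6}
  (1,0,0) <- {1, 7}
Distinct abstract states = 3

3


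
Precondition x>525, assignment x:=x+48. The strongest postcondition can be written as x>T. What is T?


Formula: sp(P, x:=E) = exists old_x. (x = E[old_x/x]) AND P[old_x/x] (old_x is the value of x before the assignment; eliminate old_x by solving x = E[old_x/x] for old_x)
Step 1: Precondition P: x>525, i.e. old_x > 525
Step 2: Assignment gives x = old_x + 48, so old_x = x - 48
Step 3: Substitute into P: x - 48 > 525
Step 4: Simplify: x > 525+48 = 573

573


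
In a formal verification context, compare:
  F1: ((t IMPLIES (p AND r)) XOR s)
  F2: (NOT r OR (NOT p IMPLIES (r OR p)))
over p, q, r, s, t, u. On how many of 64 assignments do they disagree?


F1 = ((t IMPLIES (p AND r)) XOR s)
F2 = (NOT r OR (NOT p IMPLIES (r OR p)))
Evaluate both on each of 64 rows (bits = p,q,r,s,t,u):
  row 0 [000000]: F1=1 F2=1 -> 0
  row 1 [000001]: F1=1 F2=1 -> 0
  row 2 [000010]: F1=0 F2=1 (differ) -> 1
  row 3 [000011]: F1=0 F2=1 (differ) -> 1
  row 4 [000100]: F1=0 F2=1 (differ) -> 1
  (every remaining row is evaluated the same way; all 64 results are listed next)
Full result column, 8 rows per line (p,q,r fixed per line; s,t,u runs 000..111 left to right):
  rows 0-7 [p,q,r=000]: 00111100  (ones: 4)
  rows 8-15 [p,q,r=001]: 00111100  (ones: 4)
  rows 16-23 [p,q,r=010]: 00111100  (ones: 4)
  rows 24-31 [p,q,r=011]: 00111100  (ones: 4)
  rows 32-39 [p,q,r=100]: 00111100  (ones: 4)
  rows 40-47 [p,q,r=101]: 00001111  (ones: 4)
  rows 48-55 [p,q,r=110]: 00111100  (ones: 4)
  rows 56-63 [p,q,r=111]: 00001111  (ones: 4)
Disagreements = 4+4+4+4+4+4+4+4 = 32

32


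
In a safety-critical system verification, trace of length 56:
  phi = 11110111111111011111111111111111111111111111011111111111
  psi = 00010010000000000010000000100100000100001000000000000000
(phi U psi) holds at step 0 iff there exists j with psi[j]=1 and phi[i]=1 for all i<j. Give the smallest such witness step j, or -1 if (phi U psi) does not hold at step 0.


(phi U psi) at 0: need smallest j with psi[j]=1 and phi[i]=1 for all i in [0,j).
Scan from step 0:
  step 0: phi=1, psi=0 -> continue
  step 1: phi=1, psi=0 -> continue
  step 2: phi=1, psi=0 -> continue
  step 3: psi=1 and phi held for [0,3) -> witness found
Witness step = 3

3


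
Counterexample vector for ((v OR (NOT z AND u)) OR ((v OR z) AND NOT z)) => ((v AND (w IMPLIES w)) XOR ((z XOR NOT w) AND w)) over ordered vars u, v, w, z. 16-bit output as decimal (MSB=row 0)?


F1 = ((v OR (NOT z AND u)) OR ((v OR z) AND NOT z))
F2 = ((v AND (w IMPLIES w)) XOR ((z XOR NOT w) AND w))
Counterexample to F1=>F2 is where F1=1 and F2=0.
Evaluate each row (bits = u,v,w,z, MSB first):
  row 0 [0000]: F1=0 F2=0 -> F1&~F2 -> 0
  row 1 [0001]: F1=0 F2=0 -> F1&~F2 -> 0
  row 2 [0010]: F1=0 F2=0 -> F1&~F2 -> 0
  row 3 [0011]: F1=0 F2=1 -> F1&~F2 -> 0
  row 4 [0100]: F1=1 F2=1 -> F1&~F2 -> 0
  row 5 [0101]: F1=1 F2=1 -> F1&~F2 -> 0
  row 6 [0110]: F1=1 F2=1 -> F1&~F2 -> 0
  row 7 [0111]: F1=1 F2=0 -> F1&~F2 -> 1
  row 8 [1000]: F1=1 F2=0 -> F1&~F2 -> 1
  row 9 [1001]: F1=0 F2=0 -> F1&~F2 -> 0
  row 10 [1010]: F1=1 F2=0 -> F1&~F2 -> 1
  row 11 [1011]: F1=0 F2=1 -> F1&~F2 -> 0
  row 12 [1100]: F1=1 F2=1 -> F1&~F2 -> 0
  row 13 [1101]: F1=1 F2=1 -> F1&~F2 -> 0
  row 14 [1110]: F1=1 F2=1 -> F1&~F2 -> 0
  row 15 [1111]: F1=1 F2=0 -> F1&~F2 -> 1
Full result column, 4 rows per line (u,v fixed per line; w,z runs 00..11 left to right):
  rows 0-3 [u,v=00]: 0000  = hex 0
  rows 4-7 [u,v=01]: 0001  = hex 1
  rows 8-11 [u,v=10]: 1010  = hex A
  rows 12-15 [u,v=11]: 0001  = hex 1
Counterexample vector (row 0 .. row 15) = 0000000110100001
Output column grouped in 4s = 0000 0001 1010 0001 = 0x01A1
Convert to decimal digit by digit (value = value*16 + digit):
  0 -> 0
  0*16 + 1 = 1
  1*16 + 10 (A) = 26
  26*16 + 1 = 417
Decimal = 417

417


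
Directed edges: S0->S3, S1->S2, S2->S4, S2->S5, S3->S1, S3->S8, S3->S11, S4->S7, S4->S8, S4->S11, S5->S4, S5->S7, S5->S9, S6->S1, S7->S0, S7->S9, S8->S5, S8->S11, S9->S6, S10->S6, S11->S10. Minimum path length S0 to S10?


BFS layer-by-layer from S0:
  dist 0: {S0}
  dist 1: {S3}
  dist 2: {S1, S8, S11}
  dist 3: {S2, S5, S10}
  -> S10 reached at distance 3
Shortest path length = 3

3


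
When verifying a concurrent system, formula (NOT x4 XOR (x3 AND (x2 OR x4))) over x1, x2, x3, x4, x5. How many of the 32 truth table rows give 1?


Formula: (NOT x4 XOR (x3 AND (x2 OR x4))) over 5 vars (32 rows)
Evaluate each row (x1, x2, x3, x4, x5 as bits, MSB first):
  row 0 [00000]: (NOT 0 XOR (0 AND (0 OR 0))) -> 1
  row 1 [00001]: (NOT 0 XOR (0 AND (0 OR 0))) -> 1
  row 2 [00010]: (NOT 1 XOR (0 AND (0 OR 1))) -> 0
  row 3 [00011]: (NOT 1 XOR (0 AND (0 OR 1))) -> 0
  row 4 [00100]: (NOT 0 XOR (1 AND (0 OR 0))) -> 1
  row 5 [00101]: (NOT 0 XOR (1 AND (0 OR 0))) -> 1
  row 6 [00110]: (NOT 1 XOR (1 AND (0 OR 1))) -> 1
  row 7 [00111]: (NOT 1 XOR (1 AND (0 OR 1))) -> 1
  row 8 [01000]: (NOT 0 XOR (0 AND (1 OR 0))) -> 1
  row 9 [01001]: (NOT 0 XOR (0 AND (1 OR 0))) -> 1
  row 10 [01010]: (NOT 1 XOR (0 AND (1 OR 1))) -> 0
  row 11 [01011]: (NOT 1 XOR (0 AND (1 OR 1))) -> 0
  row 12 [01100]: (NOT 0 XOR (1 AND (1 OR 0))) -> 0
  row 13 [01101]: (NOT 0 XOR (1 AND (1 OR 0))) -> 0
  row 14 [01110]: (NOT 1 XOR (1 AND (1 OR 1))) -> 1
  row 15 [01111]: (NOT 1 XOR (1 AND (1 OR 1))) -> 1
  row 16 [10000]: (NOT 0 XOR (0 AND (0 OR 0))) -> 1
  row 17 [10001]: (NOT 0 XOR (0 AND (0 OR 0))) -> 1
  row 18 [10010]: (NOT 1 XOR (0 AND (0 OR 1))) -> 0
  row 19 [10011]: (NOT 1 XOR (0 AND (0 OR 1))) -> 0
  row 20 [10100]: (NOT 0 XOR (1 AND (0 OR 0))) -> 1
  row 21 [10101]: (NOT 0 XOR (1 AND (0 OR 0))) -> 1
  row 22 [10110]: (NOT 1 XOR (1 AND (0 OR 1))) -> 1
  row 23 [10111]: (NOT 1 XOR (1 AND (0 OR 1))) -> 1
  row 24 [11000]: (NOT 0 XOR (0 AND (1 OR 0))) -> 1
  row 25 [11001]: (NOT 0 XOR (0 AND (1 OR 0))) -> 1
  row 26 [11010]: (NOT 1 XOR (0 AND (1 OR 1))) -> 0
  row 27 [11011]: (NOT 1 XOR (0 AND (1 OR 1))) -> 0
  row 28 [11100]: (NOT 0 XOR (1 AND (1 OR 0))) -> 0
  row 29 [11101]: (NOT 0 XOR (1 AND (1 OR 0))) -> 0
  row 30 [11110]: (NOT 1 XOR (1 AND (1 OR 1))) -> 1
  row 31 [11111]: (NOT 1 XOR (1 AND (1 OR 1))) -> 1
Full result column, 8 rows per line (x1,x2 fixed per line; x3,x4,x5 runs 000..111 left to right):
  rows 0-7 [x1,x2=00]: 11001111  (ones: 6)
  rows 8-15 [x1,x2=01]: 11000011  (ones: 4)
  rows 16-23 [x1,x2=10]: 11001111  (ones: 6)
  rows 24-31 [x1,x2=11]: 11000011  (ones: 4)
Count of 1-rows = 6+4+6+4 = 20

20
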